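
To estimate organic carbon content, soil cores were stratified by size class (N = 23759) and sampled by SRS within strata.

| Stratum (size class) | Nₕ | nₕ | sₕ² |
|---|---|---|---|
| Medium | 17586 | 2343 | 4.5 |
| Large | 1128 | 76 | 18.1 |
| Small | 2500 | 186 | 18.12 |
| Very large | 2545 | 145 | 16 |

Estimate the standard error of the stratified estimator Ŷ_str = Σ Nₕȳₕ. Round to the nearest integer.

Var(Ŷ_str) = Σₕ Nₕ²(1 − fₕ)sₕ²/nₕ.
Medium: 17586²·(1 − 2343/17586)·4.5/2343 = 514846.48.
Large: 1128²·(1 − 76/1128)·18.1/76 = 282611.49.
Small: 2500²·(1 − 186/2500)·18.12/186 = 563570.97.
Very large: 2545²·(1 − 145/2545)·16/145 = 673986.21.
Sum = 2.0350152 × 10^6.
SE = √(2.0350152 × 10^6) = 1427.

1427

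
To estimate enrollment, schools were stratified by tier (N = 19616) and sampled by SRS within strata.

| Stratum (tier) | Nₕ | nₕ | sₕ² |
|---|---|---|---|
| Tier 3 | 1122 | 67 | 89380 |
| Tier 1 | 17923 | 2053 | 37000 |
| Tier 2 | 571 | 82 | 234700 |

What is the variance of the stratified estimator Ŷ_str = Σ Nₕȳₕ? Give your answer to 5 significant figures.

7.5045 × 10^9

Var(Ŷ_str) = Σₕ Nₕ²(1 − fₕ)sₕ²/nₕ.
Tier 3: 1122²·(1 − 67/1122)·89380/67 = 1.5791045 × 10^9.
Tier 1: 17923²·(1 − 2053/17923)·37000/2053 = 5.1262574 × 10^9.
Tier 2: 571²·(1 − 82/571)·234700/82 = 7.9917926 × 10^8.
Sum = 7.5045412 × 10^9.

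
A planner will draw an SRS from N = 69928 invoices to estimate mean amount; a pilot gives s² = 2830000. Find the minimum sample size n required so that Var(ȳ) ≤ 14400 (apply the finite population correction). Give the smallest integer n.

196

Without fpc, n₀ = s²/D = 2830000/14400 = 196.5278.
With fpc, (1 − n/N)·s²/n ≤ D requires n ≥ n₀/(1 + n₀/N) = 196.5278/(1 + 196.5278/69928) = 195.9770.
Rounding up, n = 196.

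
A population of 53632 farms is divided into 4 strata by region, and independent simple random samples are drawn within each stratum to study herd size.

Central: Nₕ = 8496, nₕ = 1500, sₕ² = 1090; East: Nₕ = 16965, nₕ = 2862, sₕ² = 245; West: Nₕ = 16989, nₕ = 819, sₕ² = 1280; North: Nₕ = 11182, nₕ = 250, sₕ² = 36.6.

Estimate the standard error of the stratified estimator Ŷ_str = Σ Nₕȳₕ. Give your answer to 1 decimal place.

Var(Ŷ_str) = Σₕ Nₕ²(1 − fₕ)sₕ²/nₕ.
Central: 8496²·(1 − 1500/8496)·1090/1500 = 4.3191625 × 10^7.
East: 16965²·(1 − 2862/16965)·245/2862 = 2.0481503 × 10^7.
West: 16989²·(1 − 819/16989)·1280/819 = 4.2934252 × 10^8.
North: 11182²·(1 − 250/11182)·36.6/250 = 1.7896174 × 10^7.
Sum = 5.1091182 × 10^8.
SE = √(5.1091182 × 10^8) = 22603.4.

22603.4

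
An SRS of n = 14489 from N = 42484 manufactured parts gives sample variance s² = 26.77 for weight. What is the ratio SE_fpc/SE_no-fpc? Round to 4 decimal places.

0.8118

f = n/N = 14489/42484 = 0.34104604.
SE_no-fpc = √(s²/n) = 0.042983817; SE_fpc = √((1−f)s²/n) = 0.034892534.
Ratio = √(1−f) = 0.81175979.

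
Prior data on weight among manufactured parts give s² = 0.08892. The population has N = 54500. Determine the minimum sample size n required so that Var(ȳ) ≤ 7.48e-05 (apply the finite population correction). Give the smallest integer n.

1164

Without fpc, n₀ = s²/D = 0.08892/7.48e-05 = 1188.7701.
With fpc, (1 − n/N)·s²/n ≤ D requires n ≥ n₀/(1 + n₀/N) = 1188.7701/(1 + 1188.7701/54500) = 1163.3938.
Rounding up, n = 1164.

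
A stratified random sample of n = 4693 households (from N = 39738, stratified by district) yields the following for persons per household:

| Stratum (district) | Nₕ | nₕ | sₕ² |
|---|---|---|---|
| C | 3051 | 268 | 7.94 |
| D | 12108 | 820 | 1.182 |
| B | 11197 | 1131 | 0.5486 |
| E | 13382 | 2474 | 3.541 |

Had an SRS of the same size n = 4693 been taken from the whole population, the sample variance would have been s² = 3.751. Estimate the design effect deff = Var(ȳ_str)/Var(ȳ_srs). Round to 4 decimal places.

0.6398

Var(ȳ_str) = Σ Wₕ²(1−fₕ)sₕ²/nₕ with Wₕ = Nₕ/39738:
  C: (3051/39738)²·(1−268/3051)·7.94/268 = 1.5930489 × 10^-4
  D: (12108/39738)²·(1−820/12108)·1.182/820 = 1.2476163 × 10^-4
  B: (11197/39738)²·(1−1131/11197)·0.5486/1131 = 3.4621015 × 10^-5
  E: (13382/39738)²·(1−2474/13382)·3.541/2474 = 1.3230625 × 10^-4
  → Var(ȳ_str) = 4.5099379 × 10^-4.
Var(ȳ_srs) = (1 − 4693/39738)·3.751/4693 = 7.0488224 × 10^-4.
deff = (4.5099379 × 10^-4) / (7.0488224 × 10^-4) = 0.6398.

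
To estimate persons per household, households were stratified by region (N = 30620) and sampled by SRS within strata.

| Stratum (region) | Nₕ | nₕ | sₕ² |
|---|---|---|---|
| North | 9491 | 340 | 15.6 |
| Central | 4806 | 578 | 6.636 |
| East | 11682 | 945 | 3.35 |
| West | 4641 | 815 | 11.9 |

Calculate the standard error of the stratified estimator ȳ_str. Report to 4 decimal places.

0.0725

Var(ȳ_str) = Σₕ Wₕ²(1 − fₕ)sₕ²/nₕ with Wₕ = Nₕ/N, N = 30620.
North: Wₕ = 0.30996081; term = 0.30996081²·(1 − 0.03582341)·15.6/340 = 0.0042502633.
Central: Wₕ = 0.15695624; term = 0.15695624²·(1 − 0.12026633)·6.636/578 = 2.4882093 × 10^-4.
East: Wₕ = 0.38151535; term = 0.38151535²·(1 − 0.08089368)·3.35/945 = 4.7424502 × 10^-4.
West: Wₕ = 0.15156760; term = 0.15156760²·(1 − 0.17560871)·11.9/815 = 2.7652571 × 10^-4.
Sum = 0.005249855.
SE = √(0.005249855) = 0.0725.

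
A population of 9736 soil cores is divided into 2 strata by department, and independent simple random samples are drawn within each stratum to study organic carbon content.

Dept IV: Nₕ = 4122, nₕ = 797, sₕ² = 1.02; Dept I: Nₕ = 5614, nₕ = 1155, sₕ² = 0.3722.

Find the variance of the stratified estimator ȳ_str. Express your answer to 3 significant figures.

Var(ȳ_str) = Σₕ Wₕ²(1 − fₕ)sₕ²/nₕ with Wₕ = Nₕ/N, N = 9736.
Dept IV: Wₕ = 0.42337716; term = 0.42337716²·(1 − 0.19335274)·1.02/797 = 1.8504628 × 10^-4.
Dept I: Wₕ = 0.57662284; term = 0.57662284²·(1 − 0.20573566)·0.3722/1155 = 8.510266 × 10^-5.
Sum = 2.7014894 × 10^-4.

2.70 × 10^-4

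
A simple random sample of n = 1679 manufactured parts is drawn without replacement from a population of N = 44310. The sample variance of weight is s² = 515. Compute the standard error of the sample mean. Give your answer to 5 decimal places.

Under SRS without replacement, Var(ȳ) = (1 − f)·s²/n with f = n/N = 1679/44310 = 0.03789212.
Var(ȳ) = (1 − 0.03789212)·515/1679 = 0.96210788·0.3067302 = 0.29510754.
SE(ȳ) = √(0.29510754) = 0.54324.

0.54324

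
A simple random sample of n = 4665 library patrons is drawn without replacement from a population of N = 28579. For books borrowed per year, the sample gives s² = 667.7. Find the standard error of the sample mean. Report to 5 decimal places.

0.34607

Under SRS without replacement, Var(ȳ) = (1 − f)·s²/n with f = n/N = 4665/28579 = 0.16323174.
Var(ȳ) = (1 − 0.16323174)·667.7/4665 = 0.83676826·0.14312969 = 0.11976638.
SE(ȳ) = √(0.11976638) = 0.34607.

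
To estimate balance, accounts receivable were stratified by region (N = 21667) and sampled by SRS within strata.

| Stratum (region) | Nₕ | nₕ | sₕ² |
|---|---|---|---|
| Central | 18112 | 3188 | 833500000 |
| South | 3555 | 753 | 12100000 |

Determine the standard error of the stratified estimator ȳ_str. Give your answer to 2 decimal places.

388.43

Var(ȳ_str) = Σₕ Wₕ²(1 − fₕ)sₕ²/nₕ with Wₕ = Nₕ/N, N = 21667.
Central: Wₕ = 0.83592560; term = 0.83592560²·(1 − 0.17601590)·833500000/3188 = 150536.35.
South: Wₕ = 0.16407440; term = 0.16407440²·(1 − 0.21181435)·12100000/753 = 340.95775.
Sum = 150877.31.
SE = √(150877.31) = 388.43.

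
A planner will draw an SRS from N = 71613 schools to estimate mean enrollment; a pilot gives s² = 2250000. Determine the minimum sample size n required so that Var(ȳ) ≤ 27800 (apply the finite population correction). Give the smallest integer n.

Without fpc, n₀ = s²/D = 2250000/27800 = 80.9353.
With fpc, (1 − n/N)·s²/n ≤ D requires n ≥ n₀/(1 + n₀/N) = 80.9353/(1 + 80.9353/71613) = 80.8439.
Rounding up, n = 81.

81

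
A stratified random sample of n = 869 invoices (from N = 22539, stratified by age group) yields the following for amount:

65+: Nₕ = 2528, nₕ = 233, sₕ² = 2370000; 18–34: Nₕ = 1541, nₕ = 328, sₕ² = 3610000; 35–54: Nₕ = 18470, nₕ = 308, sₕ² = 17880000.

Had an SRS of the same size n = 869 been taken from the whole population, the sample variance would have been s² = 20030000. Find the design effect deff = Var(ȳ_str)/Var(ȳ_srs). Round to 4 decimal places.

Var(ȳ_str) = Σ Wₕ²(1−fₕ)sₕ²/nₕ with Wₕ = Nₕ/22539:
  65+: (2528/22539)²·(1−233/2528)·2370000/233 = 116.16703
  18–34: (1541/22539)²·(1−328/1541)·3610000/328 = 40.497434
  35–54: (18470/22539)²·(1−308/18470)·17880000/308 = 38333.465
  → Var(ȳ_str) = 38490.129.
Var(ȳ_srs) = (1 − 869/22539)·20030000/869 = 22160.8.
deff = 38490.129 / 22160.8 = 1.7369.

1.7369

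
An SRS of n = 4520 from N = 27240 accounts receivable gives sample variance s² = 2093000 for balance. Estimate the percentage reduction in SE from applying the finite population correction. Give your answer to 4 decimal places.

f = n/N = 4520/27240 = 0.16593245.
SE_no-fpc = √(s²/n) = 21.518669; SE_fpc = √((1−f)s²/n) = 19.652419.
Ratio = √(1−f) = 0.91327299. Reduction = 100·(1 − 0.91327299) = 8.6727%.

8.6727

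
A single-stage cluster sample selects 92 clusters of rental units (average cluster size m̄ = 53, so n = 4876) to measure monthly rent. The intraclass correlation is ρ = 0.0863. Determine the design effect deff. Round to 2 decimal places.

deff = 1 + (53 − 1)·0.0863 = 1 + 4.4876 = 5.4876.

5.49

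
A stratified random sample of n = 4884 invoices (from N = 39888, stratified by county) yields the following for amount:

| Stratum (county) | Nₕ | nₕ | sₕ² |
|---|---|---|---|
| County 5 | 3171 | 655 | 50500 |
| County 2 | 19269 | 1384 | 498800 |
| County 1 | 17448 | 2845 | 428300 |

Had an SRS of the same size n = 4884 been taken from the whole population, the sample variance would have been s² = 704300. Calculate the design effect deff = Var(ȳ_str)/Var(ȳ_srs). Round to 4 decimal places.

0.8104

Var(ȳ_str) = Σ Wₕ²(1−fₕ)sₕ²/nₕ with Wₕ = Nₕ/39888:
  County 5: (3171/39888)²·(1−655/3171)·50500/655 = 0.38660942
  County 2: (19269/39888)²·(1−1384/19269)·498800/1384 = 78.064567
  County 1: (17448/39888)²·(1−2845/17448)·428300/2845 = 24.108435
  → Var(ȳ_str) = 102.55961.
Var(ȳ_srs) = (1 − 4884/39888)·704300/4884 = 126.54863.
deff = 102.55961 / 126.54863 = 0.8104.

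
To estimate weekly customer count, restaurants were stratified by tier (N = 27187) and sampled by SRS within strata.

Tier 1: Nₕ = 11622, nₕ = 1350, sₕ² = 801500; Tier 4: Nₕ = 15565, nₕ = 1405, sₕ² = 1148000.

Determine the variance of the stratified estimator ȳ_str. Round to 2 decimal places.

Var(ȳ_str) = Σₕ Wₕ²(1 − fₕ)sₕ²/nₕ with Wₕ = Nₕ/N, N = 27187.
Tier 1: Wₕ = 0.42748372; term = 0.42748372²·(1 − 0.11615901)·801500/1350 = 95.892152.
Tier 4: Wₕ = 0.57251628; term = 0.57251628²·(1 − 0.09026662)·1148000/1405 = 243.6438.
Sum = 339.53595.

339.54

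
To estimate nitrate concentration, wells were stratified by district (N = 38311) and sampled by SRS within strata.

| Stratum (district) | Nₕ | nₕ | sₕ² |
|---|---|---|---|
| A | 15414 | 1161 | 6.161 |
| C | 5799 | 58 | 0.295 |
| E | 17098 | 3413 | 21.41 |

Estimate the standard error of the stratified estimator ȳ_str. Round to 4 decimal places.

Var(ȳ_str) = Σₕ Wₕ²(1 − fₕ)sₕ²/nₕ with Wₕ = Nₕ/N, N = 38311.
A: Wₕ = 0.40233875; term = 0.40233875²·(1 − 0.07532114)·6.161/1161 = 7.9431663 × 10^-4.
C: Wₕ = 0.15136645; term = 0.15136645²·(1 − 0.01000172)·0.295/58 = 1.1536862 × 10^-4.
E: Wₕ = 0.44629480; term = 0.44629480²·(1 − 0.19961399)·21.41/3413 = 0.0010000542.
Sum = 0.0019097395.
SE = √(0.0019097395) = 0.0437.

0.0437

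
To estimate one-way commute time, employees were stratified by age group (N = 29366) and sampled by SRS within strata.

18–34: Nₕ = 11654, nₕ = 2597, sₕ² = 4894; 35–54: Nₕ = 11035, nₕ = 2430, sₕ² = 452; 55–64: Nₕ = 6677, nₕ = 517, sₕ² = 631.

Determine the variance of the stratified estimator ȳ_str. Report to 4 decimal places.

0.3093

Var(ȳ_str) = Σₕ Wₕ²(1 − fₕ)sₕ²/nₕ with Wₕ = Nₕ/N, N = 29366.
18–34: Wₕ = 0.39685350; term = 0.39685350²·(1 − 0.22284194)·4894/2597 = 0.23065443.
35–54: Wₕ = 0.37577471; term = 0.37577471²·(1 − 0.22020843)·452/2430 = 0.02048169.
55–64: Wₕ = 0.22737179; term = 0.22737179²·(1 − 0.07742998)·631/517 = 0.058211838.
Sum = 0.30934796.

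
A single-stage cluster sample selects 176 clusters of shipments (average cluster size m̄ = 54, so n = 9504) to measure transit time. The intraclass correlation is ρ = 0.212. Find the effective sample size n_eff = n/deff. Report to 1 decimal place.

deff = 1 + (54 − 1)·0.212 = 1 + 11.236 = 12.236.
n_eff = 9504 / 12.236 = 776.7.

776.7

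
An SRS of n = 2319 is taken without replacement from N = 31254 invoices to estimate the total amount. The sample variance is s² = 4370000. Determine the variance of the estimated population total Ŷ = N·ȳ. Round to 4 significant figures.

1.704 × 10^12

Var(Ŷ) = N²·Var(ȳ) = N²·(1 − n/N)·s²/n.
f = 2319/31254 = 0.07419850; Var(ȳ) = 0.92580150·4370000/2319 = 1744.6108.
Var(Ŷ) = 31254² · 1744.6108 = 1.7041577 × 10^12.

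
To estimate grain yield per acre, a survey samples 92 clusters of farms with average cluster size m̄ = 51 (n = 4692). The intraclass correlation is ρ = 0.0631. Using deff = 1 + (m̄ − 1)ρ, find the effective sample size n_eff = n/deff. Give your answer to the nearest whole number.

1129

deff = 1 + (51 − 1)·0.0631 = 1 + 3.155 = 4.155.
n_eff = 4692 / 4.155 = 1129.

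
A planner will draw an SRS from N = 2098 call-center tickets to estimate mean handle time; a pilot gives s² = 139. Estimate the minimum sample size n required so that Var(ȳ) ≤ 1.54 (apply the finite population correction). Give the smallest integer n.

Without fpc, n₀ = s²/D = 139/1.54 = 90.2597.
With fpc, (1 − n/N)·s²/n ≤ D requires n ≥ n₀/(1 + n₀/N) = 90.2597/(1 + 90.2597/2098) = 86.5367.
Rounding up, n = 87.

87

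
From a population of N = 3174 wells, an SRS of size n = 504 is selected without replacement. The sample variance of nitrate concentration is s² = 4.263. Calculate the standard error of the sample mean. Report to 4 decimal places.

Under SRS without replacement, Var(ȳ) = (1 − f)·s²/n with f = n/N = 504/3174 = 0.15879017.
Var(ȳ) = (1 − 0.15879017)·4.263/504 = 0.84120983·0.0084583333 = 0.0071152331.
SE(ȳ) = √(0.0071152331) = 0.0844.

0.0844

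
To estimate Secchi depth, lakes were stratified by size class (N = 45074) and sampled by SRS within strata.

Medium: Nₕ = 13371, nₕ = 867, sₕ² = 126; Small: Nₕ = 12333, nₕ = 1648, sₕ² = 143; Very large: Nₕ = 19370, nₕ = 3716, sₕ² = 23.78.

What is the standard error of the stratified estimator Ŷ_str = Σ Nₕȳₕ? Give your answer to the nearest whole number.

6138

Var(Ŷ_str) = Σₕ Nₕ²(1 − fₕ)sₕ²/nₕ.
Medium: 13371²·(1 − 867/13371)·126/867 = 2.4297652 × 10^7.
Small: 12333²·(1 − 1648/12333)·143/1648 = 1.1434629 × 10^7.
Very large: 19370²·(1 − 3716/19370)·23.78/3716 = 1.9403992 × 10^6.
Sum = 3.767268 × 10^7.
SE = √(3.767268 × 10^7) = 6138.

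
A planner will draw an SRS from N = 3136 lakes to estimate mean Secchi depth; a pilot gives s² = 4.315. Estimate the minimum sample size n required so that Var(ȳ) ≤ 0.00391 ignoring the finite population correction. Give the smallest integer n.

Without fpc, n₀ = s²/D = 4.315/0.00391 = 1103.5806.
Rounding up, n = 1104.

1104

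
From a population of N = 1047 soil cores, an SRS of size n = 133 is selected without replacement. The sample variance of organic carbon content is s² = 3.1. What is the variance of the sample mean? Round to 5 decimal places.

0.02035

Under SRS without replacement, Var(ȳ) = (1 − f)·s²/n with f = n/N = 133/1047 = 0.12702961.
Var(ȳ) = (1 − 0.12702961)·3.1/133 = 0.87297039·0.023308271 = 0.02034743.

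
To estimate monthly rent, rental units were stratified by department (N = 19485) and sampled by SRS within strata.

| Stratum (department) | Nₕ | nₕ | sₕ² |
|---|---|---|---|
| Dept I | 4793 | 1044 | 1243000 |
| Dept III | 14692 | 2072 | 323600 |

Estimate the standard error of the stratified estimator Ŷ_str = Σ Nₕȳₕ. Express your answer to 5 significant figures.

224390

Var(Ŷ_str) = Σₕ Nₕ²(1 − fₕ)sₕ²/nₕ.
Dept I: 4793²·(1 − 1044/4793)·1243000/1044 = 2.1394074 × 10^10.
Dept III: 14692²·(1 − 2072/14692)·323600/2072 = 2.8957365 × 10^10.
Sum = 5.0351439 × 10^10.
SE = √(5.0351439 × 10^10) = 224390.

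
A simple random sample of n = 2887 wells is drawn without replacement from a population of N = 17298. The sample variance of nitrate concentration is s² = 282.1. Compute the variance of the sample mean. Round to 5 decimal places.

0.08141

Under SRS without replacement, Var(ȳ) = (1 − f)·s²/n with f = n/N = 2887/17298 = 0.16689791.
Var(ȳ) = (1 − 0.16689791)·282.1/2887 = 0.83310209·0.09771389 = 0.081405646.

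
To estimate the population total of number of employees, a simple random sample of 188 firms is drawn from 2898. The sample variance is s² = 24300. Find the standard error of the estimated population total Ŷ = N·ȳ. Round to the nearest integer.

Var(Ŷ) = N²·Var(ȳ) = N²·(1 − n/N)·s²/n.
f = 188/2898 = 0.06487233; Var(ȳ) = 0.93512767·24300/188 = 120.87023.
Var(Ŷ) = 2898² · 120.87023 = 1.015117 × 10^9.
SE(Ŷ) = √(1.015117 × 10^9) = 31861.

31861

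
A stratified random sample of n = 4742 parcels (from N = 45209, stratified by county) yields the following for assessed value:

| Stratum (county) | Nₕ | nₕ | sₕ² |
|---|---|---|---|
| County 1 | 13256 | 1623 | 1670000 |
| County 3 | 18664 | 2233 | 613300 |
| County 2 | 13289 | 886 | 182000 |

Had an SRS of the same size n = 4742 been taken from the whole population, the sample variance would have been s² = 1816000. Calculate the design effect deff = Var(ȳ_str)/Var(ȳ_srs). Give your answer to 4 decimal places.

0.3950

Var(ȳ_str) = Σ Wₕ²(1−fₕ)sₕ²/nₕ with Wₕ = Nₕ/45209:
  County 1: (13256/45209)²·(1−1623/13256)·1670000/1623 = 77.634073
  County 3: (18664/45209)²·(1−2233/18664)·613300/2233 = 41.210052
  County 2: (13289/45209)²·(1−886/13289)·182000/886 = 16.56559
  → Var(ȳ_str) = 135.40972.
Var(ȳ_srs) = (1 − 4742/45209)·1816000/4742 = 342.79178.
deff = 135.40972 / 342.79178 = 0.3950.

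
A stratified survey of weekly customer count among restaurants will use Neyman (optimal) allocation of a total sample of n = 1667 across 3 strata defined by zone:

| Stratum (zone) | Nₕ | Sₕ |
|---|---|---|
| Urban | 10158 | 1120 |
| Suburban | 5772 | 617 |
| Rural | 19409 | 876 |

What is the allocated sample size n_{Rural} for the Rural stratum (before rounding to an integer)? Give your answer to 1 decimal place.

Neyman allocation: nₕ = n·NₕSₕ / Σⱼ NⱼSⱼ.
Σ NⱼSⱼ = 10158·1120 + 5772·617 + 19409·876 = 3.1940568 × 10^7.
n_{Rural} = 1667·19409·876 / (3.1940568 × 10^7) = 887.4.

887.4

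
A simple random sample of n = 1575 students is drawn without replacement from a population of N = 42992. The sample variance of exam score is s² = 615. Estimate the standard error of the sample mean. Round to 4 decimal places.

Under SRS without replacement, Var(ȳ) = (1 − f)·s²/n with f = n/N = 1575/42992 = 0.03663472.
Var(ȳ) = (1 − 0.03663472)·615/1575 = 0.96336528·0.39047619 = 0.3761712.
SE(ȳ) = √(0.3761712) = 0.6133.

0.6133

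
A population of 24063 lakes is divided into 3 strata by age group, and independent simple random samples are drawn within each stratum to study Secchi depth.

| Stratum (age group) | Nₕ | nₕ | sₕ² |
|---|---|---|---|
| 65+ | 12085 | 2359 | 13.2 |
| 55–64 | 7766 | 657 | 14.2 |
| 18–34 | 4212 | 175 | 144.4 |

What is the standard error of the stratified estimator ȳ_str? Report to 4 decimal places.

0.1656

Var(ȳ_str) = Σₕ Wₕ²(1 − fₕ)sₕ²/nₕ with Wₕ = Nₕ/N, N = 24063.
65+: Wₕ = 0.50222333; term = 0.50222333²·(1 − 0.19520066)·13.2/2359 = 0.0011358667.
55–64: Wₕ = 0.32273615; term = 0.32273615²·(1 − 0.08459954)·14.2/657 = 0.0020607691.
18–34: Wₕ = 0.17504052; term = 0.17504052²·(1 − 0.04154796)·144.4/175 = 0.0242313.
Sum = 0.027427936.
SE = √(0.027427936) = 0.1656.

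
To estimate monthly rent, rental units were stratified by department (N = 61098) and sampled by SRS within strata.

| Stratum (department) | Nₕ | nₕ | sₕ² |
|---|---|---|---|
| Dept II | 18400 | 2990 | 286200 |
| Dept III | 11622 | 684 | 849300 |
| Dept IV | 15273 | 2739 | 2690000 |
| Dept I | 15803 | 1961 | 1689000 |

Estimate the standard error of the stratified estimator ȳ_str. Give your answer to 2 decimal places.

12.26

Var(ȳ_str) = Σₕ Wₕ²(1 − fₕ)sₕ²/nₕ with Wₕ = Nₕ/N, N = 61098.
Dept II: Wₕ = 0.30115552; term = 0.30115552²·(1 − 0.16250000)·286200/2990 = 7.2705106.
Dept III: Wₕ = 0.19021899; term = 0.19021899²·(1 − 0.05885390)·849300/684 = 42.283392.
Dept IV: Wₕ = 0.24997545; term = 0.24997545²·(1 − 0.17933608)·2690000/2739 = 50.36401.
Dept I: Wₕ = 0.25865004; term = 0.25865004²·(1 − 0.12409036)·1689000/1961 = 50.470366.
Sum = 150.38828.
SE = √(150.38828) = 12.26.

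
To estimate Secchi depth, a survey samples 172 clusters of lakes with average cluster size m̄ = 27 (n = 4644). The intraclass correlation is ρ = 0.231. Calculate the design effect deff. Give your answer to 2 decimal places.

deff = 1 + (27 − 1)·0.231 = 1 + 6.006 = 7.006.

7.01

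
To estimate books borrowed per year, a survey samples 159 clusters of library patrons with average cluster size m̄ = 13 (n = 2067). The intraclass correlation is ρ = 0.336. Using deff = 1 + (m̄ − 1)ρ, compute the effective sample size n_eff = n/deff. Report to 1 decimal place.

410.8

deff = 1 + (13 − 1)·0.336 = 1 + 4.032 = 5.032.
n_eff = 2067 / 5.032 = 410.8.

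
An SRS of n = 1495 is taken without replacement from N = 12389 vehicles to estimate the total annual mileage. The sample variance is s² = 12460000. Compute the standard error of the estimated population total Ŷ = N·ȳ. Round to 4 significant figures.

1.061 × 10^6

Var(Ŷ) = N²·Var(ȳ) = N²·(1 − n/N)·s²/n.
f = 1495/12389 = 0.12067156; Var(ȳ) = 0.87932844·12460000/1495 = 7328.7173.
Var(Ŷ) = 12389² · 7328.7173 = 1.1248652 × 10^12.
SE(Ŷ) = √(1.1248652 × 10^12) = 1.061 × 10^6.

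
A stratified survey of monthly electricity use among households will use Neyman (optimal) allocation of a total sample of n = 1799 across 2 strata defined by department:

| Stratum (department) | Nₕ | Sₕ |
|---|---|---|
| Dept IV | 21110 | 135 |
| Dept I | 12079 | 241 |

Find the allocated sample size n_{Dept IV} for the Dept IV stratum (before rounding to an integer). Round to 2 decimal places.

Neyman allocation: nₕ = n·NₕSₕ / Σⱼ NⱼSⱼ.
Σ NⱼSⱼ = 21110·135 + 12079·241 = 5.760889 × 10^6.
n_{Dept IV} = 1799·21110·135 / (5.760889 × 10^6) = 889.95.

889.95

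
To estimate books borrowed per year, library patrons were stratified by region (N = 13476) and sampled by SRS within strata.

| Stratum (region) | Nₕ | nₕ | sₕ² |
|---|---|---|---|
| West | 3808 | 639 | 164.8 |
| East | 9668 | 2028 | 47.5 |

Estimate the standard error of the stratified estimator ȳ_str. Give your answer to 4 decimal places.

0.1633

Var(ȳ_str) = Σₕ Wₕ²(1 − fₕ)sₕ²/nₕ with Wₕ = Nₕ/N, N = 13476.
West: Wₕ = 0.28257643; term = 0.28257643²·(1 − 0.16780462)·164.8/639 = 0.017137739.
East: Wₕ = 0.71742357; term = 0.71742357²·(1 − 0.20976417)·47.5/2028 = 0.0095265062.
Sum = 0.026664245.
SE = √(0.026664245) = 0.1633.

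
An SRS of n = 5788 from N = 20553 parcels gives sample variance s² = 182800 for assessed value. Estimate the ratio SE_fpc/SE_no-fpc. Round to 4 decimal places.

0.8476

f = n/N = 5788/20553 = 0.28161339.
SE_no-fpc = √(s²/n) = 5.6198385; SE_fpc = √((1−f)s²/n) = 4.7632453.
Ratio = √(1−f) = 0.84757691.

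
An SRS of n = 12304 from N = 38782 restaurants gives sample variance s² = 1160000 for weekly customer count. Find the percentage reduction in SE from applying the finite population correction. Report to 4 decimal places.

f = n/N = 12304/38782 = 0.31726058.
SE_no-fpc = √(s²/n) = 9.7097005; SE_fpc = √((1−f)s²/n) = 8.0229359.
Ratio = √(1−f) = 0.82628047. Reduction = 100·(1 − 0.82628047) = 17.3720%.

17.3720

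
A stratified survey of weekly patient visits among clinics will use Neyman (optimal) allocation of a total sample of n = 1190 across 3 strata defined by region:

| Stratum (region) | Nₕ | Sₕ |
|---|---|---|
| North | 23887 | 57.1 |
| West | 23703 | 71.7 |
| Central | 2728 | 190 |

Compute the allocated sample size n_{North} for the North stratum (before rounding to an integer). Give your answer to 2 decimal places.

Neyman allocation: nₕ = n·NₕSₕ / Σⱼ NⱼSⱼ.
Σ NⱼSⱼ = 23887·57.1 + 23703·71.7 + 2728·190 = 3.5817728 × 10^6.
n_{North} = 1190·23887·57.1 / (3.5817728 × 10^6) = 453.15.

453.15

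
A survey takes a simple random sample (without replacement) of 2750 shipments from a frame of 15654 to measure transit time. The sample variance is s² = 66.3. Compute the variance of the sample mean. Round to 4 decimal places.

0.0199

Under SRS without replacement, Var(ȳ) = (1 − f)·s²/n with f = n/N = 2750/15654 = 0.17567395.
Var(ȳ) = (1 − 0.17567395)·66.3/2750 = 0.82432605·0.024109091 = 0.019873752.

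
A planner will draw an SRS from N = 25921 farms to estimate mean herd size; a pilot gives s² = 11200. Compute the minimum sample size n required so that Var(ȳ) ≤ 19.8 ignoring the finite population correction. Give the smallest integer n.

Without fpc, n₀ = s²/D = 11200/19.8 = 565.6566.
Rounding up, n = 566.

566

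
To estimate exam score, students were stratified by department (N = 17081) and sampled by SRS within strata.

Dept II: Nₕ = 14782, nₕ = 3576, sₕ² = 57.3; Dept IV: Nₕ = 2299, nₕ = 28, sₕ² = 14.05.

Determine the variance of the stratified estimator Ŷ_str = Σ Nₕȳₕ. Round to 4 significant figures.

Var(Ŷ_str) = Σₕ Nₕ²(1 − fₕ)sₕ²/nₕ.
Dept II: 14782²·(1 − 3576/14782)·57.3/3576 = 2.6542445 × 10^6.
Dept IV: 2299²·(1 − 28/2299)·14.05/28 = 2.6198378 × 10^6.
Sum = 5.2740823 × 10^6.

5.274 × 10^6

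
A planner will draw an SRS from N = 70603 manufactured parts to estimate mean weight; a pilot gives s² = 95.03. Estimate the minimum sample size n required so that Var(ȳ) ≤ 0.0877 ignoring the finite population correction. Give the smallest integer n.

Without fpc, n₀ = s²/D = 95.03/0.0877 = 1083.5804.
Rounding up, n = 1084.

1084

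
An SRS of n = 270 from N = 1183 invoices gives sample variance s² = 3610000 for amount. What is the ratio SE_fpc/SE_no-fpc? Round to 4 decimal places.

0.8785

f = n/N = 270/1183 = 0.22823331.
SE_no-fpc = √(s²/n) = 115.63032; SE_fpc = √((1−f)s²/n) = 101.58153.
Ratio = √(1−f) = 0.87850253.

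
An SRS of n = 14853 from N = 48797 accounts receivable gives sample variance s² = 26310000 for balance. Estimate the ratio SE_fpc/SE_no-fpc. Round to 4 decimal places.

0.8340

f = n/N = 14853/48797 = 0.30438347.
SE_no-fpc = √(s²/n) = 42.08752; SE_fpc = √((1−f)s²/n) = 35.102519.
Ratio = √(1−f) = 0.83403629.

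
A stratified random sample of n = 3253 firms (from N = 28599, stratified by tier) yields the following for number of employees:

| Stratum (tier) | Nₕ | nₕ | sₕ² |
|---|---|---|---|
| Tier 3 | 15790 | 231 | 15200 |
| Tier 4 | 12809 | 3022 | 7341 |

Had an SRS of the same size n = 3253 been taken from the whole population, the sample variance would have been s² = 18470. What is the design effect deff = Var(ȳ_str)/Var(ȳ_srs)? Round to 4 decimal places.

Var(ȳ_str) = Σ Wₕ²(1−fₕ)sₕ²/nₕ with Wₕ = Nₕ/28599:
  Tier 3: (15790/28599)²·(1−231/15790)·15200/231 = 19.764859
  Tier 4: (12809/28599)²·(1−3022/12809)·7341/3022 = 0.37232644
  → Var(ȳ_str) = 20.137185.
Var(ȳ_srs) = (1 − 3253/28599)·18470/3253 = 5.0320091.
deff = 20.137185 / 5.0320091 = 4.0018.

4.0018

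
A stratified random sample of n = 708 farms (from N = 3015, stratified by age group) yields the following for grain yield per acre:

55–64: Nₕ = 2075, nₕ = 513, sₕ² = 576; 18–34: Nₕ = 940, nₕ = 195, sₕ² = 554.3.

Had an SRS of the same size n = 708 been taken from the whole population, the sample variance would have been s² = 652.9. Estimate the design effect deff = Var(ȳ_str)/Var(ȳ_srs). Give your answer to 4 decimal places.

0.8777

Var(ȳ_str) = Σ Wₕ²(1−fₕ)sₕ²/nₕ with Wₕ = Nₕ/3015:
  55–64: (2075/3015)²·(1−513/2075)·576/513 = 0.40034058
  18–34: (940/3015)²·(1−195/940)·554.3/195 = 0.21898772
  → Var(ȳ_str) = 0.6193283.
Var(ȳ_srs) = (1 − 708/3015)·652.9/708 = 0.70562456.
deff = 0.6193283 / 0.70562456 = 0.8777.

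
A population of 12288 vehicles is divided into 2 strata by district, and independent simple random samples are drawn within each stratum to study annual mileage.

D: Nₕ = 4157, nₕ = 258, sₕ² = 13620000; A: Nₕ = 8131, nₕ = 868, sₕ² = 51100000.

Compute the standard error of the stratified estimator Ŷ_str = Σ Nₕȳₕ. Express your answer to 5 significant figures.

Var(Ŷ_str) = Σₕ Nₕ²(1 − fₕ)sₕ²/nₕ.
D: 4157²·(1 − 258/4157)·13620000/258 = 8.5563918 × 10^11.
A: 8131²·(1 − 868/8131)·51100000/868 = 3.4766517 × 10^12.
Sum = 4.3322909 × 10^12.
SE = √(4.3322909 × 10^12) = 2.0814 × 10^6.

2.0814 × 10^6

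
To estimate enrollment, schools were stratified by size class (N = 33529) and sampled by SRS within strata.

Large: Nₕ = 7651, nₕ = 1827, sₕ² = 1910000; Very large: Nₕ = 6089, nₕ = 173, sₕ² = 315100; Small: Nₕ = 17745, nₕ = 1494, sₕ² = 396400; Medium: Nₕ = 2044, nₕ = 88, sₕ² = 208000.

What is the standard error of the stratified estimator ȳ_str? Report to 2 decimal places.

Var(ȳ_str) = Σₕ Wₕ²(1 − fₕ)sₕ²/nₕ with Wₕ = Nₕ/N, N = 33529.
Large: Wₕ = 0.22819052; term = 0.22819052²·(1 − 0.23879231)·1910000/1827 = 41.437466.
Very large: Wₕ = 0.18160398; term = 0.18160398²·(1 − 0.02841189)·315100/173 = 58.362682.
Small: Wₕ = 0.52924334; term = 0.52924334²·(1 − 0.08419273)·396400/1494 = 68.06094.
Medium: Wₕ = 0.06096215; term = 0.06096215²·(1 − 0.04305284)·208000/88 = 8.4059965.
Sum = 176.26708.
SE = √(176.26708) = 13.28.

13.28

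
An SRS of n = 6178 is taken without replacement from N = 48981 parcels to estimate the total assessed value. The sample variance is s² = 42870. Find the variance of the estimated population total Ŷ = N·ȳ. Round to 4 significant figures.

Var(Ŷ) = N²·Var(ȳ) = N²·(1 − n/N)·s²/n.
f = 6178/48981 = 0.12613054; Var(ȳ) = 0.87386946·42870/6178 = 6.0639015.
Var(Ŷ) = 48981² · 6.0639015 = 1.4548139 × 10^10.

1.455 × 10^10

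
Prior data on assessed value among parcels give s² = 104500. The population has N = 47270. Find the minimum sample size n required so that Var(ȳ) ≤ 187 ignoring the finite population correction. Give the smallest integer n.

559

Without fpc, n₀ = s²/D = 104500/187 = 558.8235.
Rounding up, n = 559.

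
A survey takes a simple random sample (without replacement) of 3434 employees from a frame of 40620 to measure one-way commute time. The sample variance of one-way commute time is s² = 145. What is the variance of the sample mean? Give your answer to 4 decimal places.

Under SRS without replacement, Var(ȳ) = (1 − f)·s²/n with f = n/N = 3434/40620 = 0.08453964.
Var(ȳ) = (1 − 0.08453964)·145/3434 = 0.91546036·0.042224811 = 0.038655141.

0.0387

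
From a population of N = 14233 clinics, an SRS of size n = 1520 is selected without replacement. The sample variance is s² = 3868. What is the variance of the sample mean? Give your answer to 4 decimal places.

Under SRS without replacement, Var(ȳ) = (1 − f)·s²/n with f = n/N = 1520/14233 = 0.10679407.
Var(ȳ) = (1 − 0.10679407)·3868/1520 = 0.89320593·2.5447368 = 2.272974.

2.2730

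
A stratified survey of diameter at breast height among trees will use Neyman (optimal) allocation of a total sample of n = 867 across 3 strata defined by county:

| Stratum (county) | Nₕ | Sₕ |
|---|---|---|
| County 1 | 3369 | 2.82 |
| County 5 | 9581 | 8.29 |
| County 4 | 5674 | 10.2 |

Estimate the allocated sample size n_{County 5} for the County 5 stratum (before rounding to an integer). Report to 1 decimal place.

469.1

Neyman allocation: nₕ = n·NₕSₕ / Σⱼ NⱼSⱼ.
Σ NⱼSⱼ = 3369·2.82 + 9581·8.29 + 5674·10.2 = 146801.87.
n_{County 5} = 867·9581·8.29 / 146801.87 = 469.1.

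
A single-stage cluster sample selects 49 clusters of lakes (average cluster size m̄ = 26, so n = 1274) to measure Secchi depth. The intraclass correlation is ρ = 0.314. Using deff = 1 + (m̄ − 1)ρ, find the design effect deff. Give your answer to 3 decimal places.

deff = 1 + (26 − 1)·0.314 = 1 + 7.85 = 8.85.

8.850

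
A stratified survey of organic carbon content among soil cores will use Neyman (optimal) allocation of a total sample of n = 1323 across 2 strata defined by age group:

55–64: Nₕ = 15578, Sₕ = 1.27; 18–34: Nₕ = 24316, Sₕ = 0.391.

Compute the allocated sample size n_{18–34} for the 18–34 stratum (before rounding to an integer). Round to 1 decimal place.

429.4

Neyman allocation: nₕ = n·NₕSₕ / Σⱼ NⱼSⱼ.
Σ NⱼSⱼ = 15578·1.27 + 24316·0.391 = 29291.616.
n_{18–34} = 1323·24316·0.391 / 29291.616 = 429.4.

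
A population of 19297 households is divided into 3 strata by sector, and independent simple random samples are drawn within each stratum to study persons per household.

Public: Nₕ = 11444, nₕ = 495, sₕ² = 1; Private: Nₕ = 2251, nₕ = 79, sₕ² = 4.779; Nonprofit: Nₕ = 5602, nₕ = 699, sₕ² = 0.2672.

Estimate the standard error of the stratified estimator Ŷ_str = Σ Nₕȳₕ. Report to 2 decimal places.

747.93

Var(Ŷ_str) = Σₕ Nₕ²(1 − fₕ)sₕ²/nₕ.
Public: 11444²·(1 − 495/11444)·1/495 = 253132.03.
Private: 2251²·(1 − 79/2251)·4.779/79 = 295763.96.
Nonprofit: 5602²·(1 − 699/5602)·0.2672/699 = 10499.395.
Sum = 559395.39.
SE = √(559395.39) = 747.93.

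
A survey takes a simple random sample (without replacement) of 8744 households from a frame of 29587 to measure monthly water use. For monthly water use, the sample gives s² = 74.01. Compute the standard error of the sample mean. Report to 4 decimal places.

Under SRS without replacement, Var(ȳ) = (1 − f)·s²/n with f = n/N = 8744/29587 = 0.29553520.
Var(ȳ) = (1 − 0.29553520)·74.01/8744 = 0.70446480·0.0084640897 = 0.0059626532.
SE(ȳ) = √(0.0059626532) = 0.0772.

0.0772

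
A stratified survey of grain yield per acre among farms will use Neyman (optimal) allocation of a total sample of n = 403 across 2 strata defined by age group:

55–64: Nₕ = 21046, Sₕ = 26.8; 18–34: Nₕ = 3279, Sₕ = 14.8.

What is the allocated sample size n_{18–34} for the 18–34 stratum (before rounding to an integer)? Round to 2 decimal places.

31.93

Neyman allocation: nₕ = n·NₕSₕ / Σⱼ NⱼSⱼ.
Σ NⱼSⱼ = 21046·26.8 + 3279·14.8 = 612562.
n_{18–34} = 403·3279·14.8 / 612562 = 31.93.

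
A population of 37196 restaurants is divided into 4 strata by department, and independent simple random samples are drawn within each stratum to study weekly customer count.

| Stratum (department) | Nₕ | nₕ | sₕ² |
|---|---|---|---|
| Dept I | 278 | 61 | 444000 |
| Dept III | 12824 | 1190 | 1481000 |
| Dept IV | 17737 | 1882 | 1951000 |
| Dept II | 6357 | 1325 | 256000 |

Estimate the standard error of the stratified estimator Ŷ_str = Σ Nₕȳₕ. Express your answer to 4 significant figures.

695600

Var(Ŷ_str) = Σₕ Nₕ²(1 − fₕ)sₕ²/nₕ.
Dept I: 278²·(1 − 61/278)·444000/61 = 4.3909416 × 10^8.
Dept III: 12824²·(1 − 1190/12824)·1481000/1190 = 1.8567809 × 10^11.
Dept IV: 17737²·(1 − 1882/17737)·1951000/1882 = 2.9153054 × 10^11.
Dept II: 6357²·(1 − 1325/6357)·256000/1325 = 6.1804049 × 10^9.
Sum = 4.8382813 × 10^11.
SE = √(4.8382813 × 10^11) = 695600.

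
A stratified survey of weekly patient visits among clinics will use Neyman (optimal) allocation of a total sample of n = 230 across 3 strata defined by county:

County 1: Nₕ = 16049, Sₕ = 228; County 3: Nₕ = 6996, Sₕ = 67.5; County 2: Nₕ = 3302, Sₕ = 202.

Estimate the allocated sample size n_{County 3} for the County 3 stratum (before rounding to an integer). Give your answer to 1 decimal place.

Neyman allocation: nₕ = n·NₕSₕ / Σⱼ NⱼSⱼ.
Σ NⱼSⱼ = 16049·228 + 6996·67.5 + 3302·202 = 4.798406 × 10^6.
n_{County 3} = 230·6996·67.5 / (4.798406 × 10^6) = 22.6.

22.6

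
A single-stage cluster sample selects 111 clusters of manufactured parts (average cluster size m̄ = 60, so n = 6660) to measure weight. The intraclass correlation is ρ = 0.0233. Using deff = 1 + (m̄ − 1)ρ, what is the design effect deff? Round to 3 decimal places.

deff = 1 + (60 − 1)·0.0233 = 1 + 1.3747 = 2.3747.

2.375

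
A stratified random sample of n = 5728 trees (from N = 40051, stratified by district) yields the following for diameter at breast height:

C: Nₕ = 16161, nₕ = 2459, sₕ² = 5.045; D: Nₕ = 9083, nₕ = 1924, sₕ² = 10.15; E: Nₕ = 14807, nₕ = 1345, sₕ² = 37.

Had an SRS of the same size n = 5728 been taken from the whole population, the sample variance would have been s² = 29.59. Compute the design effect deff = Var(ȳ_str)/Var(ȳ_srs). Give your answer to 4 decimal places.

Var(ȳ_str) = Σ Wₕ²(1−fₕ)sₕ²/nₕ with Wₕ = Nₕ/40051:
  C: (16161/40051)²·(1−2459/16161)·5.045/2459 = 2.8322273 × 10^-4
  D: (9083/40051)²·(1−1924/9083)·10.15/1924 = 2.1385328 × 10^-4
  E: (14807/40051)²·(1−1345/14807)·37/1345 = 0.0034184511
  → Var(ȳ_str) = 0.0039155271.
Var(ȳ_srs) = (1 − 5728/40051)·29.59/5728 = 0.0044270439.
deff = 0.0039155271 / 0.0044270439 = 0.8845.

0.8845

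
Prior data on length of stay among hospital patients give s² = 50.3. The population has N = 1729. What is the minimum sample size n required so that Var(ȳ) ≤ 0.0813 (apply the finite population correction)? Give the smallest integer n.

Without fpc, n₀ = s²/D = 50.3/0.0813 = 618.6962.
With fpc, (1 − n/N)·s²/n ≤ D requires n ≥ n₀/(1 + n₀/N) = 618.6962/(1 + 618.6962/1729) = 455.6491.
Rounding up, n = 456.

456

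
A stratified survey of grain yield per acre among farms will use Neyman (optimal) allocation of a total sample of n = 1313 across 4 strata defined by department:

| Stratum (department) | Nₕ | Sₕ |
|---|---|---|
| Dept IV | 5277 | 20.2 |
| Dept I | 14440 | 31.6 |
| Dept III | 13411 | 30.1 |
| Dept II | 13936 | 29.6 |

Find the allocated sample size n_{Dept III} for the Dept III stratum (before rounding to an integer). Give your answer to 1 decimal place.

Neyman allocation: nₕ = n·NₕSₕ / Σⱼ NⱼSⱼ.
Σ NⱼSⱼ = 5277·20.2 + 14440·31.6 + 13411·30.1 + 13936·29.6 = 1.3790761 × 10^6.
n_{Dept III} = 1313·13411·30.1 / (1.3790761 × 10^6) = 384.3.

384.3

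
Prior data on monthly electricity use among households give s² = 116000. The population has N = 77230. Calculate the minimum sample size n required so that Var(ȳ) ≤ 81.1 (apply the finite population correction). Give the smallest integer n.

1405

Without fpc, n₀ = s²/D = 116000/81.1 = 1430.3329.
With fpc, (1 − n/N)·s²/n ≤ D requires n ≥ n₀/(1 + n₀/N) = 1430.3329/(1 + 1430.3329/77230) = 1404.3242.
Rounding up, n = 1405.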